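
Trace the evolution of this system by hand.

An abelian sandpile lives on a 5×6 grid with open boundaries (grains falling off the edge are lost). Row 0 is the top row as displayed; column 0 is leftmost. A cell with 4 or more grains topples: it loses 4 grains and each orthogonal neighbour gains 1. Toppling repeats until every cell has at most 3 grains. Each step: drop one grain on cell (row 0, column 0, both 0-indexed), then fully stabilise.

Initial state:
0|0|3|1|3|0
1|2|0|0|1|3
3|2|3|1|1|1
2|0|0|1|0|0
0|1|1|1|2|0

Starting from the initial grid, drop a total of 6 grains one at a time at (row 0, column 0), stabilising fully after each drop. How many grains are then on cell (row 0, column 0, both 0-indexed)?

k=0  0|0|3|1|3|0
1|2|0|0|1|3
3|2|3|1|1|1
2|0|0|1|0|0
0|1|1|1|2|0
k=1  1|0|3|1|3|0
1|2|0|0|1|3
3|2|3|1|1|1
2|0|0|1|0|0
0|1|1|1|2|0
k=2  2|0|3|1|3|0
1|2|0|0|1|3
3|2|3|1|1|1
2|0|0|1|0|0
0|1|1|1|2|0
k=3  3|0|3|1|3|0
1|2|0|0|1|3
3|2|3|1|1|1
2|0|0|1|0|0
0|1|1|1|2|0
k=4  0|1|3|1|3|0
2|2|0|0|1|3
3|2|3|1|1|1
2|0|0|1|0|0
0|1|1|1|2|0
k=5  1|1|3|1|3|0
2|2|0|0|1|3
3|2|3|1|1|1
2|0|0|1|0|0
0|1|1|1|2|0
k=6  2|1|3|1|3|0
2|2|0|0|1|3
3|2|3|1|1|1
2|0|0|1|0|0
0|1|1|1|2|0

2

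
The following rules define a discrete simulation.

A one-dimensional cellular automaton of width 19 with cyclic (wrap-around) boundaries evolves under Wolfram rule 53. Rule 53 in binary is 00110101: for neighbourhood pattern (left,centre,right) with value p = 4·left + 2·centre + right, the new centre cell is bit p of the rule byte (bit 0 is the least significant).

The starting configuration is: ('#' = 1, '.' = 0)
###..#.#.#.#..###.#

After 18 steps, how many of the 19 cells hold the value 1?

step 0: ###..#.#.#.#..###.#
step 1: ...#.########....#.
step 2: ##.##........###.##
step 3: ..#..#######....#..
step 4: #.##........###.###
step 5: .#..#######....#...
step 6: .##........###.####
step 7: #..#######....#....
step 8: ##........###.####.
step 9: ..#######....#....#
step 10: #........###.####.#
step 11: .#######....#....#.
step 12: ........###.####.##
step 13: #######....#....#..
step 14: .......###.####.##.
step 15: ######....#....#..#
step 16: ......###.####.##..
step 17: #####....#....#..##
step 18: .....###.####.##...

9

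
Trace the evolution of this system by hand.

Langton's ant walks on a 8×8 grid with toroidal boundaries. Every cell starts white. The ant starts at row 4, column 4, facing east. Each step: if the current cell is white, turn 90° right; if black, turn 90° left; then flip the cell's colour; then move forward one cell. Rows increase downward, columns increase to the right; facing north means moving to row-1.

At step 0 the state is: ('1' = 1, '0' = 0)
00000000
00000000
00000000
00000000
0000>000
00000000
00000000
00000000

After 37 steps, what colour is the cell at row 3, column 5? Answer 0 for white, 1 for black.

1

k=0  00000000
00000000
00000000
00000000
0000>000
00000000
00000000
00000000
k=1  00000000
00000000
00000000
00000000
00001000
0000v000
00000000
00000000
k=2  00000000
00000000
00000000
00000000
00001000
000<1000
00000000
00000000
k=3  00000000
00000000
00000000
00000000
000^1000
00011000
00000000
00000000
k=4  00000000
00000000
00000000
00000000
0001>000
00011000
00000000
00000000
k=5  00000000
00000000
00000000
0000^000
00010000
00011000
00000000
00000000
k=6  00000000
00000000
00000000
00001>00
00010000
00011000
00000000
00000000
k=7  00000000
00000000
00000000
00001100
00010v00
00011000
00000000
00000000
k=8  00000000
00000000
00000000
00001100
0001<100
00011000
00000000
00000000
k=9  00000000
00000000
00000000
0000^100
00011100
00011000
00000000
00000000
k=10  00000000
00000000
00000000
000<0100
00011100
00011000
00000000
00000000
k=11  00000000
00000000
000^0000
00010100
00011100
00011000
00000000
00000000
k=12  00000000
00000000
0001>000
00010100
00011100
00011000
00000000
00000000
k=13  00000000
00000000
00011000
0001v100
00011100
00011000
00000000
00000000
k=14  00000000
00000000
00011000
000<1100
00011100
00011000
00000000
00000000
k=15  00000000
00000000
00011000
00001100
000v1100
00011000
00000000
00000000
k=16  00000000
00000000
00011000
00001100
0000>100
00011000
00000000
00000000
k=17  00000000
00000000
00011000
0000^100
00000100
00011000
00000000
00000000
k=18  00000000
00000000
00011000
000<0100
00000100
00011000
00000000
00000000
k=19  00000000
00000000
000^1000
00010100
00000100
00011000
00000000
00000000
k=20  00000000
00000000
00<01000
00010100
00000100
00011000
00000000
00000000
k=21  00000000
00^00000
00101000
00010100
00000100
00011000
00000000
00000000
k=22  00000000
001>0000
00101000
00010100
00000100
00011000
00000000
00000000
k=23  00000000
00110000
001v1000
00010100
00000100
00011000
00000000
00000000
k=24  00000000
00110000
00<11000
00010100
00000100
00011000
00000000
00000000
k=25  00000000
00110000
00011000
00v10100
00000100
00011000
00000000
00000000
k=26  00000000
00110000
00011000
0<110100
00000100
00011000
00000000
00000000
k=27  00000000
00110000
0^011000
01110100
00000100
00011000
00000000
00000000
k=28  00000000
00110000
01>11000
01110100
00000100
00011000
00000000
00000000
k=29  00000000
00110000
01111000
01v10100
00000100
00011000
00000000
00000000
k=30  00000000
00110000
01111000
010>0100
00000100
00011000
00000000
00000000
k=31  00000000
00110000
011^1000
01000100
00000100
00011000
00000000
00000000
k=32  00000000
00110000
01<01000
01000100
00000100
00011000
00000000
00000000
k=33  00000000
00110000
01001000
01v00100
00000100
00011000
00000000
00000000
k=34  00000000
00110000
01001000
0<100100
00000100
00011000
00000000
00000000
k=35  00000000
00110000
01001000
00100100
0v000100
00011000
00000000
00000000
k=36  00000000
00110000
01001000
00100100
<1000100
00011000
00000000
00000000
k=37  00000000
00110000
01001000
^0100100
11000100
00011000
00000000
00000000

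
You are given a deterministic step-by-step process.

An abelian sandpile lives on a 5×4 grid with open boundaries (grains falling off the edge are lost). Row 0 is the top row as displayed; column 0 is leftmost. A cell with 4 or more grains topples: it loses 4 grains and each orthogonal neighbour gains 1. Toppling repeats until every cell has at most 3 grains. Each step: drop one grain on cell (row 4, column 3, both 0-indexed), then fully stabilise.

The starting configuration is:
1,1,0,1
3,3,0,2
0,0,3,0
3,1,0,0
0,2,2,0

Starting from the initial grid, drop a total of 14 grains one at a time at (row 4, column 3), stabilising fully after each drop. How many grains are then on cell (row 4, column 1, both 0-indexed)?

0) 1,1,0,1
3,3,0,2
0,0,3,0
3,1,0,0
0,2,2,0
1) 1,1,0,1
3,3,0,2
0,0,3,0
3,1,0,0
0,2,2,1
2) 1,1,0,1
3,3,0,2
0,0,3,0
3,1,0,0
0,2,2,2
3) 1,1,0,1
3,3,0,2
0,0,3,0
3,1,0,0
0,2,2,3
4) 1,1,0,1
3,3,0,2
0,0,3,0
3,1,0,1
0,2,3,0
5) 1,1,0,1
3,3,0,2
0,0,3,0
3,1,0,1
0,2,3,1
6) 1,1,0,1
3,3,0,2
0,0,3,0
3,1,0,1
0,2,3,2
7) 1,1,0,1
3,3,0,2
0,0,3,0
3,1,0,1
0,2,3,3
8) 1,1,0,1
3,3,0,2
0,0,3,0
3,1,1,2
0,3,0,1
9) 1,1,0,1
3,3,0,2
0,0,3,0
3,1,1,2
0,3,0,2
10) 1,1,0,1
3,3,0,2
0,0,3,0
3,1,1,2
0,3,0,3
11) 1,1,0,1
3,3,0,2
0,0,3,0
3,1,1,3
0,3,1,0
12) 1,1,0,1
3,3,0,2
0,0,3,0
3,1,1,3
0,3,1,1
13) 1,1,0,1
3,3,0,2
0,0,3,0
3,1,1,3
0,3,1,2
14) 1,1,0,1
3,3,0,2
0,0,3,0
3,1,1,3
0,3,1,3

3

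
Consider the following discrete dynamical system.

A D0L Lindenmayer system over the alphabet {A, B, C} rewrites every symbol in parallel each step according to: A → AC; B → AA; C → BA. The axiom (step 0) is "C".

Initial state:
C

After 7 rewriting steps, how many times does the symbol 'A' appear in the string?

k=0  C
k=1  BA
k=2  AAAC
k=3  ACACACBA
k=4  ACBAACBAACBAAAAC
k=5  ACBAAAACACBAAAACACBAAAACACACACBA
k=6  ACBAAAACACACACBAACBAAAACACACACBAACBAAAACACACACBAACBAACBAACBAAAAC
k=7  ACBAAAACACACACBAACBAACBAACBAAAACACBAAAACACACACBAACBAACBAAC…ACACACACBAACBAACBAACBAAAACACBAAAACACBAAAACACBAAAACACACACBA  (len 128)

73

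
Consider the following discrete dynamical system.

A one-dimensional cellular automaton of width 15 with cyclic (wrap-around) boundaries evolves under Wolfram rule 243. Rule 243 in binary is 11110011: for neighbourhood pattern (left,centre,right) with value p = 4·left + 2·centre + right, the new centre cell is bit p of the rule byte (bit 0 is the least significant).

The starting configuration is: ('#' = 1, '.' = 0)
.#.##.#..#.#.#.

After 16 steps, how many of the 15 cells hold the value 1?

9

k=0  .#.##.#..#.#.#.
k=1  #.#.##.##.#.#.#
k=2  ##.#.##.##.#.#.
k=3  .##.#.##.##.#.#
k=4  #.##.#.##.##.#.
k=5  .#.##.#.##.##.#
k=6  #.#.##.#.##.##.
k=7  .#.#.##.#.##.##
k=8  #.#.#.##.#.##.#
k=9  ##.#.#.##.#.##.
k=10  .##.#.#.##.#.##
k=11  #.##.#.#.##.#.#
k=12  ##.##.#.#.##.#.
k=13  .##.##.#.#.##.#
k=14  #.##.##.#.#.##.
k=15  .#.##.##.#.#.##
k=16  #.#.##.##.#.#.#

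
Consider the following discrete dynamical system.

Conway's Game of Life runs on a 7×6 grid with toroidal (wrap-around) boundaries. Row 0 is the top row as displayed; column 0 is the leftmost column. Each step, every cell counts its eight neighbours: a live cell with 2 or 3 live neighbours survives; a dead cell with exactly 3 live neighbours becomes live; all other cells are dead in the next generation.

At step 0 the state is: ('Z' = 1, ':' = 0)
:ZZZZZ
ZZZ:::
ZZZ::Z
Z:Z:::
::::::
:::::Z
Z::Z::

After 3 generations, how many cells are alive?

step 0: :ZZZZZ
ZZZ:::
ZZZ::Z
Z:Z:::
::::::
:::::Z
Z::Z::
step 1: ::::ZZ
::::::
:::Z:Z
Z:Z::Z
::::::
::::::
ZZ:Z::
step 2: Z:::ZZ
:::::Z
Z:::ZZ
Z:::ZZ
::::::
::::::
Z:::ZZ
step 3: ::::::
::::::
::::::
Z:::Z:
:::::Z
:::::Z
Z:::Z:

6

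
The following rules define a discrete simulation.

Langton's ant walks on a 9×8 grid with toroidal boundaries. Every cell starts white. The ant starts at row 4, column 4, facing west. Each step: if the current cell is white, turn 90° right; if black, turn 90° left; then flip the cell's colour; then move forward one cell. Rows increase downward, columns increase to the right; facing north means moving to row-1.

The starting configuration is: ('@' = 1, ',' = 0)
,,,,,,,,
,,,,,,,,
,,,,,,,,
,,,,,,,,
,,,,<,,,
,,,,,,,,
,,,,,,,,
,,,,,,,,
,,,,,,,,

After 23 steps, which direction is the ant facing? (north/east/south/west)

gen 0: ,,,,,,,,
,,,,,,,,
,,,,,,,,
,,,,,,,,
,,,,<,,,
,,,,,,,,
,,,,,,,,
,,,,,,,,
,,,,,,,,
gen 1: ,,,,,,,,
,,,,,,,,
,,,,,,,,
,,,,^,,,
,,,,@,,,
,,,,,,,,
,,,,,,,,
,,,,,,,,
,,,,,,,,
gen 2: ,,,,,,,,
,,,,,,,,
,,,,,,,,
,,,,@>,,
,,,,@,,,
,,,,,,,,
,,,,,,,,
,,,,,,,,
,,,,,,,,
gen 3: ,,,,,,,,
,,,,,,,,
,,,,,,,,
,,,,@@,,
,,,,@v,,
,,,,,,,,
,,,,,,,,
,,,,,,,,
,,,,,,,,
gen 4: ,,,,,,,,
,,,,,,,,
,,,,,,,,
,,,,@@,,
,,,,<@,,
,,,,,,,,
,,,,,,,,
,,,,,,,,
,,,,,,,,
gen 5: ,,,,,,,,
,,,,,,,,
,,,,,,,,
,,,,@@,,
,,,,,@,,
,,,,v,,,
,,,,,,,,
,,,,,,,,
,,,,,,,,
gen 6: ,,,,,,,,
,,,,,,,,
,,,,,,,,
,,,,@@,,
,,,,,@,,
,,,<@,,,
,,,,,,,,
,,,,,,,,
,,,,,,,,
gen 7: ,,,,,,,,
,,,,,,,,
,,,,,,,,
,,,,@@,,
,,,^,@,,
,,,@@,,,
,,,,,,,,
,,,,,,,,
,,,,,,,,
gen 8: ,,,,,,,,
,,,,,,,,
,,,,,,,,
,,,,@@,,
,,,@>@,,
,,,@@,,,
,,,,,,,,
,,,,,,,,
,,,,,,,,
gen 9: ,,,,,,,,
,,,,,,,,
,,,,,,,,
,,,,@@,,
,,,@@@,,
,,,@v,,,
,,,,,,,,
,,,,,,,,
,,,,,,,,
gen 10: ,,,,,,,,
,,,,,,,,
,,,,,,,,
,,,,@@,,
,,,@@@,,
,,,@,>,,
,,,,,,,,
,,,,,,,,
,,,,,,,,
gen 11: ,,,,,,,,
,,,,,,,,
,,,,,,,,
,,,,@@,,
,,,@@@,,
,,,@,@,,
,,,,,v,,
,,,,,,,,
,,,,,,,,
gen 12: ,,,,,,,,
,,,,,,,,
,,,,,,,,
,,,,@@,,
,,,@@@,,
,,,@,@,,
,,,,<@,,
,,,,,,,,
,,,,,,,,
gen 13: ,,,,,,,,
,,,,,,,,
,,,,,,,,
,,,,@@,,
,,,@@@,,
,,,@^@,,
,,,,@@,,
,,,,,,,,
,,,,,,,,
gen 14: ,,,,,,,,
,,,,,,,,
,,,,,,,,
,,,,@@,,
,,,@@@,,
,,,@@>,,
,,,,@@,,
,,,,,,,,
,,,,,,,,
gen 15: ,,,,,,,,
,,,,,,,,
,,,,,,,,
,,,,@@,,
,,,@@^,,
,,,@@,,,
,,,,@@,,
,,,,,,,,
,,,,,,,,
gen 16: ,,,,,,,,
,,,,,,,,
,,,,,,,,
,,,,@@,,
,,,@<,,,
,,,@@,,,
,,,,@@,,
,,,,,,,,
,,,,,,,,
gen 17: ,,,,,,,,
,,,,,,,,
,,,,,,,,
,,,,@@,,
,,,@,,,,
,,,@v,,,
,,,,@@,,
,,,,,,,,
,,,,,,,,
gen 18: ,,,,,,,,
,,,,,,,,
,,,,,,,,
,,,,@@,,
,,,@,,,,
,,,@,>,,
,,,,@@,,
,,,,,,,,
,,,,,,,,
gen 19: ,,,,,,,,
,,,,,,,,
,,,,,,,,
,,,,@@,,
,,,@,,,,
,,,@,@,,
,,,,@v,,
,,,,,,,,
,,,,,,,,
gen 20: ,,,,,,,,
,,,,,,,,
,,,,,,,,
,,,,@@,,
,,,@,,,,
,,,@,@,,
,,,,@,>,
,,,,,,,,
,,,,,,,,
gen 21: ,,,,,,,,
,,,,,,,,
,,,,,,,,
,,,,@@,,
,,,@,,,,
,,,@,@,,
,,,,@,@,
,,,,,,v,
,,,,,,,,
gen 22: ,,,,,,,,
,,,,,,,,
,,,,,,,,
,,,,@@,,
,,,@,,,,
,,,@,@,,
,,,,@,@,
,,,,,<@,
,,,,,,,,
gen 23: ,,,,,,,,
,,,,,,,,
,,,,,,,,
,,,,@@,,
,,,@,,,,
,,,@,@,,
,,,,@^@,
,,,,,@@,
,,,,,,,,

north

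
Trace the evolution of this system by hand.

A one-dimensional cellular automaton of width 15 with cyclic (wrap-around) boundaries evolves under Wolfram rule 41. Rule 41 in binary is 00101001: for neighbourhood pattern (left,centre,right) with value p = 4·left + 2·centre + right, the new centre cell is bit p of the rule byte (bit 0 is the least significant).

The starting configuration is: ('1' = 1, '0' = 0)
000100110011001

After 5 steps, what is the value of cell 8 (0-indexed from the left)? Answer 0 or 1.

k=0  000100110011001
k=1  010000100010000
k=2  000110001000111
k=3  010100100010100
k=4  001000001001001
k=5  000011100000000

0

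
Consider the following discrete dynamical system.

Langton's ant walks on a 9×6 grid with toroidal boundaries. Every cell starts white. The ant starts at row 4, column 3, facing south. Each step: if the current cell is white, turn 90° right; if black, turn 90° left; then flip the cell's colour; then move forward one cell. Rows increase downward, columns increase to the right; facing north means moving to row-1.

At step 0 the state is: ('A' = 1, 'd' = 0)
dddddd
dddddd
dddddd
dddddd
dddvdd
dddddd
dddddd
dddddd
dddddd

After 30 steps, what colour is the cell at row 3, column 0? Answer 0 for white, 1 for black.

1

t=0: dddddd
dddddd
dddddd
dddddd
dddvdd
dddddd
dddddd
dddddd
dddddd
t=1: dddddd
dddddd
dddddd
dddddd
dd<Add
dddddd
dddddd
dddddd
dddddd
t=2: dddddd
dddddd
dddddd
dd^ddd
ddAAdd
dddddd
dddddd
dddddd
dddddd
t=3: dddddd
dddddd
dddddd
ddA>dd
ddAAdd
dddddd
dddddd
dddddd
dddddd
t=4: dddddd
dddddd
dddddd
ddAAdd
ddAvdd
dddddd
dddddd
dddddd
dddddd
t=5: dddddd
dddddd
dddddd
ddAAdd
ddAd>d
dddddd
dddddd
dddddd
dddddd
t=6: dddddd
dddddd
dddddd
ddAAdd
ddAdAd
ddddvd
dddddd
dddddd
dddddd
t=7: dddddd
dddddd
dddddd
ddAAdd
ddAdAd
ddd<Ad
dddddd
dddddd
dddddd
t=8: dddddd
dddddd
dddddd
ddAAdd
ddA^Ad
dddAAd
dddddd
dddddd
dddddd
t=9: dddddd
dddddd
dddddd
ddAAdd
ddAA>d
dddAAd
dddddd
dddddd
dddddd
t=10: dddddd
dddddd
dddddd
ddAA^d
ddAAdd
dddAAd
dddddd
dddddd
dddddd
t=11: dddddd
dddddd
dddddd
ddAAA>
ddAAdd
dddAAd
dddddd
dddddd
dddddd
t=12: dddddd
dddddd
dddddd
ddAAAA
ddAAdv
dddAAd
dddddd
dddddd
dddddd
t=13: dddddd
dddddd
dddddd
ddAAAA
ddAA<A
dddAAd
dddddd
dddddd
dddddd
t=14: dddddd
dddddd
dddddd
ddAA^A
ddAAAA
dddAAd
dddddd
dddddd
dddddd
t=15: dddddd
dddddd
dddddd
ddA<dA
ddAAAA
dddAAd
dddddd
dddddd
dddddd
t=16: dddddd
dddddd
dddddd
ddAddA
ddAvAA
dddAAd
dddddd
dddddd
dddddd
t=17: dddddd
dddddd
dddddd
ddAddA
ddAd>A
dddAAd
dddddd
dddddd
dddddd
t=18: dddddd
dddddd
dddddd
ddAd^A
ddAddA
dddAAd
dddddd
dddddd
dddddd
t=19: dddddd
dddddd
dddddd
ddAdA>
ddAddA
dddAAd
dddddd
dddddd
dddddd
t=20: dddddd
dddddd
ddddd^
ddAdAd
ddAddA
dddAAd
dddddd
dddddd
dddddd
t=21: dddddd
dddddd
>ddddA
ddAdAd
ddAddA
dddAAd
dddddd
dddddd
dddddd
t=22: dddddd
dddddd
AddddA
vdAdAd
ddAddA
dddAAd
dddddd
dddddd
dddddd
t=23: dddddd
dddddd
AddddA
AdAdA<
ddAddA
dddAAd
dddddd
dddddd
dddddd
t=24: dddddd
dddddd
Adddd^
AdAdAA
ddAddA
dddAAd
dddddd
dddddd
dddddd
t=25: dddddd
dddddd
Addd<d
AdAdAA
ddAddA
dddAAd
dddddd
dddddd
dddddd
t=26: dddddd
dddd^d
AdddAd
AdAdAA
ddAddA
dddAAd
dddddd
dddddd
dddddd
t=27: dddddd
ddddA>
AdddAd
AdAdAA
ddAddA
dddAAd
dddddd
dddddd
dddddd
t=28: dddddd
ddddAA
AdddAv
AdAdAA
ddAddA
dddAAd
dddddd
dddddd
dddddd
t=29: dddddd
ddddAA
Addd<A
AdAdAA
ddAddA
dddAAd
dddddd
dddddd
dddddd
t=30: dddddd
ddddAA
AddddA
AdAdvA
ddAddA
dddAAd
dddddd
dddddd
dddddd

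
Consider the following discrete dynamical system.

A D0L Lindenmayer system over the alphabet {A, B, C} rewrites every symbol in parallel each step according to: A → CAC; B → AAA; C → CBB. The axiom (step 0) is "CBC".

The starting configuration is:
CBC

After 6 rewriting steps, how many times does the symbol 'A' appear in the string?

t=0: CBC
t=1: CBBAAACBB
t=2: CBBAAAAAACACCACCACCBBAAAAAA
t=3: CBBAAAAAACACCACCACCACCACCACCBBCACCBBCBBCACCBBCBBCACCBBCBBAAAAAACACCACCACCACCACCAC
t=4: CBBAAAAAACACCACCACCACCACCACCBBCACCBBCBBCACCBBCBBCACCBBCBBC…CCACCBBCACCBBCBBCACCBBCBBCACCBBCBBCACCBBCBBCACCBBCBBCACCBB  (len 243)
t=5: CBBAAAAAACACCACCACCACCACCACCBBCACCBBCBBCACCBBCBBCACCBBCBBC…AAAACBBAAAAAACBBCACCBBCBBAAAAAACBBAAAAAACBBCACCBBCBBAAAAAA  (len 729)
t=6: CBBAAAAAACACCACCACCACCACCACCBBCACCBBCBBCACCBBCBBCACCBBCBBC…CCACCBBAAAAAACBBCACCBBCBBAAAAAACBBAAAAAACACCACCACCACCACCAC  (len 2187)

855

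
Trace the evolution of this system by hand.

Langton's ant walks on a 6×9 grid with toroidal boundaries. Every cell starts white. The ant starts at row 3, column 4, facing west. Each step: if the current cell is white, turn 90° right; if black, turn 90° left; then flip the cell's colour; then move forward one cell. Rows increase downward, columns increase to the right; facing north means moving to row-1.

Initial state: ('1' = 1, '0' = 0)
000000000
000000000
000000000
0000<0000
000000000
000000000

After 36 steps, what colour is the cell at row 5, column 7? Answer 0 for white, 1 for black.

1

gen 0: 000000000
000000000
000000000
0000<0000
000000000
000000000
gen 1: 000000000
000000000
0000^0000
000010000
000000000
000000000
gen 2: 000000000
000000000
00001>000
000010000
000000000
000000000
gen 3: 000000000
000000000
000011000
00001v000
000000000
000000000
gen 4: 000000000
000000000
000011000
0000<1000
000000000
000000000
gen 5: 000000000
000000000
000011000
000001000
0000v0000
000000000
gen 6: 000000000
000000000
000011000
000001000
000<10000
000000000
gen 7: 000000000
000000000
000011000
000^01000
000110000
000000000
gen 8: 000000000
000000000
000011000
0001>1000
000110000
000000000
gen 9: 000000000
000000000
000011000
000111000
0001v0000
000000000
gen 10: 000000000
000000000
000011000
000111000
00010>000
000000000
gen 11: 000000000
000000000
000011000
000111000
000101000
00000v000
gen 12: 000000000
000000000
000011000
000111000
000101000
0000<1000
gen 13: 000000000
000000000
000011000
000111000
0001^1000
000011000
gen 14: 000000000
000000000
000011000
000111000
00011>000
000011000
gen 15: 000000000
000000000
000011000
00011^000
000110000
000011000
gen 16: 000000000
000000000
000011000
0001<0000
000110000
000011000
gen 17: 000000000
000000000
000011000
000100000
0001v0000
000011000
gen 18: 000000000
000000000
000011000
000100000
00010>000
000011000
gen 19: 000000000
000000000
000011000
000100000
000101000
00001v000
gen 20: 000000000
000000000
000011000
000100000
000101000
000010>00
gen 21: 000000v00
000000000
000011000
000100000
000101000
000010100
gen 22: 00000<100
000000000
000011000
000100000
000101000
000010100
gen 23: 000001100
000000000
000011000
000100000
000101000
00001^100
gen 24: 000001100
000000000
000011000
000100000
000101000
000011>00
gen 25: 000001100
000000000
000011000
000100000
000101^00
000011000
gen 26: 000001100
000000000
000011000
000100000
0001011>0
000011000
gen 27: 000001100
000000000
000011000
000100000
000101110
0000110v0
gen 28: 000001100
000000000
000011000
000100000
000101110
000011<10
gen 29: 000001100
000000000
000011000
000100000
000101^10
000011110
gen 30: 000001100
000000000
000011000
000100000
00010<010
000011110
gen 31: 000001100
000000000
000011000
000100000
000100010
00001v110
gen 32: 000001100
000000000
000011000
000100000
000100010
000010>10
gen 33: 000001100
000000000
000011000
000100000
000100^10
000010010
gen 34: 000001100
000000000
000011000
000100000
0001001>0
000010010
gen 35: 000001100
000000000
000011000
0001000^0
000100100
000010010
gen 36: 000001100
000000000
000011000
00010001>
000100100
000010010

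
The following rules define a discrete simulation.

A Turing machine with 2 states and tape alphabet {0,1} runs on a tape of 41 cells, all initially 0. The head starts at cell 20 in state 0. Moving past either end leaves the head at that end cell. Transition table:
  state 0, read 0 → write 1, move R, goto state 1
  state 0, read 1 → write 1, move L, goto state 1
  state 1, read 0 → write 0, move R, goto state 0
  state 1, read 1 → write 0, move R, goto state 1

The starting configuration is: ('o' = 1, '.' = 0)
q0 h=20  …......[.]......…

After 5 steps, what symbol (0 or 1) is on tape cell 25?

0

step 0: q0 h=20  …......[.]......…
step 1: q1 h=21  ….....o[.]......…
step 2: q0 h=22  …....o.[.]......…
step 3: q1 h=23  …...o.o[.]......…
step 4: q0 h=24  …..o.o.[.]......…
step 5: q1 h=25  ….o.o.o[.]......…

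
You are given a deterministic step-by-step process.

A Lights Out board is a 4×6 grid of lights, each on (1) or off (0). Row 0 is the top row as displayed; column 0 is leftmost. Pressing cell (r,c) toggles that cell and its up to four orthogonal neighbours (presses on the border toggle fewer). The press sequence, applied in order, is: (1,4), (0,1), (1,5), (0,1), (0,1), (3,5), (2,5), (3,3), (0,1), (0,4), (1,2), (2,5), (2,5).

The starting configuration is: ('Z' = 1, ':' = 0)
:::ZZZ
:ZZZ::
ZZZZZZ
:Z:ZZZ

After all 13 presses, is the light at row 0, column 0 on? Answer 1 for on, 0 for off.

0

gen 0: :::ZZZ
:ZZZ::
ZZZZZZ
:Z:ZZZ
gen 1: :::Z:Z
:ZZ:ZZ
ZZZZ:Z
:Z:ZZZ
gen 2: ZZZZ:Z
::Z:ZZ
ZZZZ:Z
:Z:ZZZ
gen 3: ZZZZ::
::Z:::
ZZZZ::
:Z:ZZZ
gen 4: :::Z::
:ZZ:::
ZZZZ::
:Z:ZZZ
gen 5: ZZZZ::
::Z:::
ZZZZ::
:Z:ZZZ
gen 6: ZZZZ::
::Z:::
ZZZZ:Z
:Z:Z::
gen 7: ZZZZ::
::Z::Z
ZZZZZ:
:Z:Z:Z
gen 8: ZZZZ::
::Z::Z
ZZZ:Z:
:ZZ:ZZ
gen 9: :::Z::
:ZZ::Z
ZZZ:Z:
:ZZ:ZZ
gen 10: ::::ZZ
:ZZ:ZZ
ZZZ:Z:
:ZZ:ZZ
gen 11: ::Z:ZZ
:::ZZZ
ZZ::Z:
:ZZ:ZZ
gen 12: ::Z:ZZ
:::ZZ:
ZZ:::Z
:ZZ:Z:
gen 13: ::Z:ZZ
:::ZZZ
ZZ::Z:
:ZZ:ZZ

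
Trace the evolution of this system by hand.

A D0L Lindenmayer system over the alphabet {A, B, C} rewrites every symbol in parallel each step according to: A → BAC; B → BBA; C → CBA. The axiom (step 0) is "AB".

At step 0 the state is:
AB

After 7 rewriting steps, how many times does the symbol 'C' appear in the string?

729

0) AB
1) BACBBA
2) BBABACCBABBABBABAC
3) BBABBABACBBABACCBACBABBABACBBABBABACBBABBABACBBABACCBA
4) BBABBABACBBABBABACBBABACCBABBABBABACBBABACCBACBABBABACCBAB…CCBABBABBABACBBABBABACBBABACCBABBABBABACBBABACCBACBABBABAC  (len 162)
5) BBABBABACBBABBABACBBABACCBABBABBABACBBABBABACBBABACCBABBAB…CCBABBABBABACBBABACCBACBABBABACCBABBABACBBABBABACBBABACCBA  (len 486)
6) BBABBABACBBABBABACBBABACCBABBABBABACBBABBABACBBABACCBABBAB…CCBABBABBABACBBABBABACBBABACCBABBABBABACBBABACCBACBABBABAC  (len 1458)
7) BBABBABACBBABBABACBBABACCBABBABBABACBBABBABACBBABACCBABBAB…CCBABBABBABACBBABACCBACBABBABACCBABBABACBBABBABACBBABACCBA  (len 4374)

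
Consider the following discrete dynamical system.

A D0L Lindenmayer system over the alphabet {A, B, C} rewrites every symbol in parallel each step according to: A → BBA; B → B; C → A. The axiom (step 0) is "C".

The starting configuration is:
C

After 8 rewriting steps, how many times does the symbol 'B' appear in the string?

14

[0] C
[1] A
[2] BBA
[3] BBBBA
[4] BBBBBBA
[5] BBBBBBBBA
[6] BBBBBBBBBBA
[7] BBBBBBBBBBBBA
[8] BBBBBBBBBBBBBBA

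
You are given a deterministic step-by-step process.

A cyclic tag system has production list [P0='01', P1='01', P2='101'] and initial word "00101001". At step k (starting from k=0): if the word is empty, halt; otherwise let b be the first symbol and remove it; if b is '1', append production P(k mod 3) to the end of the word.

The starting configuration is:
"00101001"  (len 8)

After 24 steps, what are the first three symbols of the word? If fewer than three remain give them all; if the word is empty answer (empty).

step 0: "00101001"  (len 8)
step 1: "0101001"  (len 7)
step 2: "101001"  (len 6)
step 3: "01001101"  (len 8)
step 4: "1001101"  (len 7)
step 5: "00110101"  (len 8)
step 6: "0110101"  (len 7)
step 7: "110101"  (len 6)
step 8: "1010101"  (len 7)
step 9: "010101101"  (len 9)
step 10: "10101101"  (len 8)
step 11: "010110101"  (len 9)
step 12: "10110101"  (len 8)
step 13: "011010101"  (len 9)
step 14: "11010101"  (len 8)
step 15: "1010101101"  (len 10)
step 16: "01010110101"  (len 11)
step 17: "1010110101"  (len 10)
step 18: "010110101101"  (len 12)
step 19: "10110101101"  (len 11)
step 20: "011010110101"  (len 12)
step 21: "11010110101"  (len 11)
step 22: "101011010101"  (len 12)
step 23: "0101101010101"  (len 13)
step 24: "101101010101"  (len 12)

101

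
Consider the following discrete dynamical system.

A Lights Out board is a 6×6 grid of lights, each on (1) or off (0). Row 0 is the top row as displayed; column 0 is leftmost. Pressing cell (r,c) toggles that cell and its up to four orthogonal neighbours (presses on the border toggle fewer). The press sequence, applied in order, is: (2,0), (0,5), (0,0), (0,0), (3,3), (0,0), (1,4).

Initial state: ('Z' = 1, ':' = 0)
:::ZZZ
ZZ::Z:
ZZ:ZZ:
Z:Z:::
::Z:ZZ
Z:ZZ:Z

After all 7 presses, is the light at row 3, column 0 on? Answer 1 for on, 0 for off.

0

gen 0: :::ZZZ
ZZ::Z:
ZZ:ZZ:
Z:Z:::
::Z:ZZ
Z:ZZ:Z
gen 1: :::ZZZ
:Z::Z:
:::ZZ:
::Z:::
::Z:ZZ
Z:ZZ:Z
gen 2: :::Z::
:Z::ZZ
:::ZZ:
::Z:::
::Z:ZZ
Z:ZZ:Z
gen 3: ZZ:Z::
ZZ::ZZ
:::ZZ:
::Z:::
::Z:ZZ
Z:ZZ:Z
gen 4: :::Z::
:Z::ZZ
:::ZZ:
::Z:::
::Z:ZZ
Z:ZZ:Z
gen 5: :::Z::
:Z::ZZ
::::Z:
:::ZZ:
::ZZZZ
Z:ZZ:Z
gen 6: ZZ:Z::
ZZ::ZZ
::::Z:
:::ZZ:
::ZZZZ
Z:ZZ:Z
gen 7: ZZ:ZZ:
ZZ:Z::
::::::
:::ZZ:
::ZZZZ
Z:ZZ:Z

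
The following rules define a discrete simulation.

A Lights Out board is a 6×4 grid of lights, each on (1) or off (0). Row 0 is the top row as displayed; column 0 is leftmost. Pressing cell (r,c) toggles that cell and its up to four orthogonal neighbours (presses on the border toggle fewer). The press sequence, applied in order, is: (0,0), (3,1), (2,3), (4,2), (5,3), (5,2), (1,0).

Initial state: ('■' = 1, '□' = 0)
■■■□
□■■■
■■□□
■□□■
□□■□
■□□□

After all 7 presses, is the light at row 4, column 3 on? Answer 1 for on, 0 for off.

step 0: ■■■□
□■■■
■■□□
■□□■
□□■□
■□□□
step 1: □□■□
■■■■
■■□□
■□□■
□□■□
■□□□
step 2: □□■□
■■■■
■□□□
□■■■
□■■□
■□□□
step 3: □□■□
■■■□
■□■■
□■■□
□■■□
■□□□
step 4: □□■□
■■■□
■□■■
□■□□
□□□■
■□■□
step 5: □□■□
■■■□
■□■■
□■□□
□□□□
■□□■
step 6: □□■□
■■■□
■□■■
□■□□
□□■□
■■■□
step 7: ■□■□
□□■□
□□■■
□■□□
□□■□
■■■□

0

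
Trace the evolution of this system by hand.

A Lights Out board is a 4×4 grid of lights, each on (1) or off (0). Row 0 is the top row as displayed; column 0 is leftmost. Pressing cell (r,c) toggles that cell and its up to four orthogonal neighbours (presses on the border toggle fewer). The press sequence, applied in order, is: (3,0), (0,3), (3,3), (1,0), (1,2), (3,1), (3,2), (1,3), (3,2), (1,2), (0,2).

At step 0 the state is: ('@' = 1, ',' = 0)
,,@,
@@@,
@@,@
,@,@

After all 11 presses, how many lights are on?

8

k=0  ,,@,
@@@,
@@,@
,@,@
k=1  ,,@,
@@@,
,@,@
@,,@
k=2  ,,,@
@@@@
,@,@
@,,@
k=3  ,,,@
@@@@
,@,,
@,@,
k=4  @,,@
,,@@
@@,,
@,@,
k=5  @,@@
,@,,
@@@,
@,@,
k=6  @,@@
,@,,
@,@,
,@,,
k=7  @,@@
,@,,
@,,,
,,@@
k=8  @,@,
,@@@
@,,@
,,@@
k=9  @,@,
,@@@
@,@@
,@,,
k=10  @,,,
,,,,
@,,@
,@,,
k=11  @@@@
,,@,
@,,@
,@,,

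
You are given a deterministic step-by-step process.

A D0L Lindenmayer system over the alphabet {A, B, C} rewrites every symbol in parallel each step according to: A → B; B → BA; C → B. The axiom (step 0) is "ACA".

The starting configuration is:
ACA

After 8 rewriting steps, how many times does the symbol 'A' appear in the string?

0) ACA
1) BBB
2) BABABA
3) BABBABBAB
4) BABBABABBABABBA
5) BABBABABBABBABABBABBABAB
6) BABBABABBABBABABBABABBABBABABBABABBABBA
7) BABBABABBABBABABBABABBABBABABBABBABABBABABBABBABABBABBABABBABAB
8) BABBABABBABBABABBABABBABBABABBABBABABBABABBABBABABBABABBABBABABBABBABABBABABBABBABABBABABBABBABABBABBA

39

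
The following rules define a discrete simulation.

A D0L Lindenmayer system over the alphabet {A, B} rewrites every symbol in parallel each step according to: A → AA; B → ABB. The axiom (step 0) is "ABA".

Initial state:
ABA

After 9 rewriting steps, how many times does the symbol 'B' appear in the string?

0) ABA
1) AAABBAA
2) AAAAAAABBABBAAAA
3) AAAAAAAAAAAAAAABBABBAAABBABBAAAAAAAA
4) AAAAAAAAAAAAAAAAAAAAAAAAAAAAAAABBABBAAABBABBAAAAAAABBABBAAABBABBAAAAAAAAAAAAAAAA
5) AAAAAAAAAAAAAAAAAAAAAAAAAAAAAAAAAAAAAAAAAAAAAAAAAAAAAAAAAA…ABBABBAAAAAAABBABBAAABBABBAAAAAAAAAAAAAAAAAAAAAAAAAAAAAAAA  (len 176)
6) AAAAAAAAAAAAAAAAAAAAAAAAAAAAAAAAAAAAAAAAAAAAAAAAAAAAAAAAAA…AAAAAAAAAAAAAAAAAAAAAAAAAAAAAAAAAAAAAAAAAAAAAAAAAAAAAAAAAA  (len 384)
7) AAAAAAAAAAAAAAAAAAAAAAAAAAAAAAAAAAAAAAAAAAAAAAAAAAAAAAAAAA…AAAAAAAAAAAAAAAAAAAAAAAAAAAAAAAAAAAAAAAAAAAAAAAAAAAAAAAAAA  (len 832)
8) AAAAAAAAAAAAAAAAAAAAAAAAAAAAAAAAAAAAAAAAAAAAAAAAAAAAAAAAAA…AAAAAAAAAAAAAAAAAAAAAAAAAAAAAAAAAAAAAAAAAAAAAAAAAAAAAAAAAA  (len 1792)
9) AAAAAAAAAAAAAAAAAAAAAAAAAAAAAAAAAAAAAAAAAAAAAAAAAAAAAAAAAA…AAAAAAAAAAAAAAAAAAAAAAAAAAAAAAAAAAAAAAAAAAAAAAAAAAAAAAAAAA  (len 3840)

512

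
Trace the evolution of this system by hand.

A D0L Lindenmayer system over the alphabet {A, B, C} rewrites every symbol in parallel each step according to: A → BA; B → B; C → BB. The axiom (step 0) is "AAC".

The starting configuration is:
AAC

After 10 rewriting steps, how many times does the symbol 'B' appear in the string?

gen 0: AAC
gen 1: BABABB
gen 2: BBABBABB
gen 3: BBBABBBABB
gen 4: BBBBABBBBABB
gen 5: BBBBBABBBBBABB
gen 6: BBBBBBABBBBBBABB
gen 7: BBBBBBBABBBBBBBABB
gen 8: BBBBBBBBABBBBBBBBABB
gen 9: BBBBBBBBBABBBBBBBBBABB
gen 10: BBBBBBBBBBABBBBBBBBBBABB

22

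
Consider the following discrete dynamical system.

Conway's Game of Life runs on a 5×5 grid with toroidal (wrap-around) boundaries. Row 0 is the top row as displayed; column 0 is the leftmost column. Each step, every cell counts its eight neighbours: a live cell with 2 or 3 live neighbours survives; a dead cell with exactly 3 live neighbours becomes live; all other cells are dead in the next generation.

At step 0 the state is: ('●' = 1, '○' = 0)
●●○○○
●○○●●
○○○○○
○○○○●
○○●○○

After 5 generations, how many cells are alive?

1

[0] ●●○○○
●○○●●
○○○○○
○○○○●
○○●○○
[1] ●●●●○
●●○○●
●○○●○
○○○○○
●●○○○
[2] ○○○●○
○○○○○
●●○○○
●●○○●
●○○○●
[3] ○○○○●
○○○○○
○●○○●
○○○○○
○●○●○
[4] ○○○○○
●○○○○
○○○○○
●○●○○
○○○○○
[5] ○○○○○
○○○○○
○●○○○
○○○○○
○○○○○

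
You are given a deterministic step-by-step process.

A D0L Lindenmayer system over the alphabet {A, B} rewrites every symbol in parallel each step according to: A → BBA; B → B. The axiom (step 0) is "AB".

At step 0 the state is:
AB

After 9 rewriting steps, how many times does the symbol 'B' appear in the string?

19

step 0: AB
step 1: BBAB
step 2: BBBBAB
step 3: BBBBBBAB
step 4: BBBBBBBBAB
step 5: BBBBBBBBBBAB
step 6: BBBBBBBBBBBBAB
step 7: BBBBBBBBBBBBBBAB
step 8: BBBBBBBBBBBBBBBBAB
step 9: BBBBBBBBBBBBBBBBBBAB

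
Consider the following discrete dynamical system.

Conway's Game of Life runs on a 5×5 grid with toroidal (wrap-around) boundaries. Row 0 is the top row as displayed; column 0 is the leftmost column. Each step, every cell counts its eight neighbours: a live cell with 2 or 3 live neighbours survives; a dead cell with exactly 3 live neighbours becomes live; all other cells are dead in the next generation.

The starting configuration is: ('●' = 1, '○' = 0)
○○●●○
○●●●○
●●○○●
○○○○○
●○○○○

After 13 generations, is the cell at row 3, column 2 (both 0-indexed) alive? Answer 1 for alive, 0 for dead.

0

0) ○○●●○
○●●●○
●●○○●
○○○○○
●○○○○
1) ○○○●●
○○○○○
●●○●●
○●○○●
○○○○○
2) ○○○○○
○○●○○
○●●●●
○●●●●
●○○●●
3) ○○○●●
○●●○○
○○○○●
○○○○○
●●○○○
4) ○○○●●
●○●○●
○○○○○
●○○○○
●○○○●
5) ○●○○○
●○○○●
●●○○●
●○○○●
●○○●○
6) ○●○○○
○○○○●
○●○●○
○○○●○
●●○○○
7) ○●○○○
●○●○○
○○●●●
●●○○●
●●●○○
8) ○○○○○
●○●○●
○○●○○
○○○○○
○○●○●
9) ●●○○●
○●○●○
○●○●○
○○○●○
○○○○○
10) ●●●○●
○●○●○
○○○●●
○○●○○
●○○○●
11) ○○●○○
○●○○○
○○○●●
●○○○○
○○●○●
12) ○●●●○
○○●●○
●○○○●
●○○○○
○●○●○
13) ○●○○●
●○○○○
●●○●●
●●○○○
●●○●●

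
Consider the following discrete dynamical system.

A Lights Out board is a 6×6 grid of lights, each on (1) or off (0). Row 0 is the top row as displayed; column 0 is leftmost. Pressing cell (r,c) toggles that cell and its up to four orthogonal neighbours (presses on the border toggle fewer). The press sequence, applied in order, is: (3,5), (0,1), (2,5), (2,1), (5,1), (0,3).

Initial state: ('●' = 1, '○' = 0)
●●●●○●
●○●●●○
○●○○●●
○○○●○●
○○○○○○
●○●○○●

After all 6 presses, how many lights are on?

18

gen 0: ●●●●○●
●○●●●○
○●○○●●
○○○●○●
○○○○○○
●○●○○●
gen 1: ●●●●○●
●○●●●○
○●○○●○
○○○●●○
○○○○○●
●○●○○●
gen 2: ○○○●○●
●●●●●○
○●○○●○
○○○●●○
○○○○○●
●○●○○●
gen 3: ○○○●○●
●●●●●●
○●○○○●
○○○●●●
○○○○○●
●○●○○●
gen 4: ○○○●○●
●○●●●●
●○●○○●
○●○●●●
○○○○○●
●○●○○●
gen 5: ○○○●○●
●○●●●●
●○●○○●
○●○●●●
○●○○○●
○●○○○●
gen 6: ○○●○●●
●○●○●●
●○●○○●
○●○●●●
○●○○○●
○●○○○●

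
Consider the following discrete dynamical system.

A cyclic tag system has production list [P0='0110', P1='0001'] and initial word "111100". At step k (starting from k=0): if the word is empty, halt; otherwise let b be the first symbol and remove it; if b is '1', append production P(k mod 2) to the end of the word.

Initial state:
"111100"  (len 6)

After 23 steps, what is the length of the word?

23

t=0: "111100"  (len 6)
t=1: "111000110"  (len 9)
t=2: "110001100001"  (len 12)
t=3: "100011000010110"  (len 15)
t=4: "000110000101100001"  (len 18)
t=5: "00110000101100001"  (len 17)
t=6: "0110000101100001"  (len 16)
t=7: "110000101100001"  (len 15)
t=8: "100001011000010001"  (len 18)
t=9: "000010110000100010110"  (len 21)
t=10: "00010110000100010110"  (len 20)
t=11: "0010110000100010110"  (len 19)
t=12: "010110000100010110"  (len 18)
t=13: "10110000100010110"  (len 17)
t=14: "01100001000101100001"  (len 20)
t=15: "1100001000101100001"  (len 19)
t=16: "1000010001011000010001"  (len 22)
t=17: "0000100010110000100010110"  (len 25)
t=18: "000100010110000100010110"  (len 24)
t=19: "00100010110000100010110"  (len 23)
t=20: "0100010110000100010110"  (len 22)
t=21: "100010110000100010110"  (len 21)
t=22: "000101100001000101100001"  (len 24)
t=23: "00101100001000101100001"  (len 23)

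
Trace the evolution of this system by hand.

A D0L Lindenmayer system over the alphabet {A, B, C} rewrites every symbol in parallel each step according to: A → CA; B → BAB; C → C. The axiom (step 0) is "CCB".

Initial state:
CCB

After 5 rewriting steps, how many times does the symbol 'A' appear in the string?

step 0: CCB
step 1: CCBAB
step 2: CCBABCABAB
step 3: CCBABCABABCCABABCABAB
step 4: CCBABCABABCCABABCABABCCCABABCABABCCABABCABAB
step 5: CCBABCABABCCABABCABABCCCABABCABABCCABABCABABCCCCABABCABABCCABABCABABCCCABABCABABCCABABCABAB

31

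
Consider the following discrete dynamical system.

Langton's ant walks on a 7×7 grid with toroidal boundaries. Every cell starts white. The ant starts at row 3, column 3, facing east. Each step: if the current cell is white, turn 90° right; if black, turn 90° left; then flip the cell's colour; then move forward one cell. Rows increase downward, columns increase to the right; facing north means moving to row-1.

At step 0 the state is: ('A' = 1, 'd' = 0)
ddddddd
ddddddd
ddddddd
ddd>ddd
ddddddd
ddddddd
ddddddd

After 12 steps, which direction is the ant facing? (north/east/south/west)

east

0) ddddddd
ddddddd
ddddddd
ddd>ddd
ddddddd
ddddddd
ddddddd
1) ddddddd
ddddddd
ddddddd
dddAddd
dddvddd
ddddddd
ddddddd
2) ddddddd
ddddddd
ddddddd
dddAddd
dd<Addd
ddddddd
ddddddd
3) ddddddd
ddddddd
ddddddd
dd^Addd
ddAAddd
ddddddd
ddddddd
4) ddddddd
ddddddd
ddddddd
ddA>ddd
ddAAddd
ddddddd
ddddddd
5) ddddddd
ddddddd
ddd^ddd
ddAdddd
ddAAddd
ddddddd
ddddddd
6) ddddddd
ddddddd
dddA>dd
ddAdddd
ddAAddd
ddddddd
ddddddd
7) ddddddd
ddddddd
dddAAdd
ddAdvdd
ddAAddd
ddddddd
ddddddd
8) ddddddd
ddddddd
dddAAdd
ddA<Add
ddAAddd
ddddddd
ddddddd
9) ddddddd
ddddddd
ddd^Add
ddAAAdd
ddAAddd
ddddddd
ddddddd
10) ddddddd
ddddddd
dd<dAdd
ddAAAdd
ddAAddd
ddddddd
ddddddd
11) ddddddd
dd^dddd
ddAdAdd
ddAAAdd
ddAAddd
ddddddd
ddddddd
12) ddddddd
ddA>ddd
ddAdAdd
ddAAAdd
ddAAddd
ddddddd
ddddddd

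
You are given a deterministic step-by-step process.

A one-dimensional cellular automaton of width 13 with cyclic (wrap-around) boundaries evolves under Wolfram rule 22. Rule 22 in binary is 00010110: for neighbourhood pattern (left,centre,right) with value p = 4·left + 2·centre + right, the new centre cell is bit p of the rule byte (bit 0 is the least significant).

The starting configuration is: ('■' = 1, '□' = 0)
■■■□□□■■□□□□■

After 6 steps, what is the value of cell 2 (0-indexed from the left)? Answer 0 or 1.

k=0  ■■■□□□■■□□□□■
k=1  □□□■□■□□■□□■□
k=2  □□■■□■■■■■■■■
k=3  ■■□□□□□□□□□□□
k=4  □□■□□□□□□□□□■
k=5  ■■■■□□□□□□□■■
k=6  □□□□■□□□□□■□□

0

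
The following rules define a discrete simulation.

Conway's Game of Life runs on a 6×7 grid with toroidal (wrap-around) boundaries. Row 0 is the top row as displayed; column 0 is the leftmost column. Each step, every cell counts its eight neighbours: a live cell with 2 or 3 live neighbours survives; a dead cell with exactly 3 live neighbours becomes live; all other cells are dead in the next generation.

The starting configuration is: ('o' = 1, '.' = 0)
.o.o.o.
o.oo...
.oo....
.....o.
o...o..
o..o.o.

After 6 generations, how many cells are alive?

13

0) .o.o.o.
o.oo...
.oo....
.....o.
o...o..
o..o.o.
1) oo.o...
o..oo..
.ooo...
.o.....
....oo.
oooo.o.
2) .......
o...o..
oo.oo..
.o.oo..
o..oooo
o..o.o.
3) ....o.o
oo.oo..
oo...o.
.o.....
oo.....
o..o.o.
4) .oo...o
.oooo..
....o.o
..o...o
ooo...o
oo..oo.
5) ......o
.o..o..
oo..o..
..oo..o
..oo...
...o.o.
6) ....oo.
.o...o.
oo..oo.
o...o..
.......
..ooo..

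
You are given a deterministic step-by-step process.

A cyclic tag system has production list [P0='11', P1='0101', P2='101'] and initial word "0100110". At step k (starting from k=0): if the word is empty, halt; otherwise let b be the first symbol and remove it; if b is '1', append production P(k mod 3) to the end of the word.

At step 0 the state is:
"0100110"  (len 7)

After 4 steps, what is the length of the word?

gen 0: "0100110"  (len 7)
gen 1: "100110"  (len 6)
gen 2: "001100101"  (len 9)
gen 3: "01100101"  (len 8)
gen 4: "1100101"  (len 7)

7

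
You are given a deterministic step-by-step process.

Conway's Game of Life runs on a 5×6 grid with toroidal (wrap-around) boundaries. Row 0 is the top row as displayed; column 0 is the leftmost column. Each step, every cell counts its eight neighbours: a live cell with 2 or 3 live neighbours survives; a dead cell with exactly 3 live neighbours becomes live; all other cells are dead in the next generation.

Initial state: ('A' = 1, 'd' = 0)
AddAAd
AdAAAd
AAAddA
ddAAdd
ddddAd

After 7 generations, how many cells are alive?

2

k=0  AddAAd
AdAAAd
AAAddA
ddAAdd
ddddAd
k=1  dAAddd
dddddd
AddddA
AdAAAA
ddAdAA
k=2  dAAAdd
AAdddd
AAdAdd
ddAddd
dddddd
k=3  AAAddd
dddAdd
Addddd
dAAddd
dAdAdd
k=4  AAdAdd
AdAddd
dAAddd
AAAddd
dddAdd
k=5  AAdAdd
AddAdd
dddAdd
AddAdd
dddAdd
k=6  AAdAAd
AAdAAd
ddAAAd
ddAAAd
AAdAAd
k=7  dddddd
Addddd
dddddd
dddddd
Addddd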